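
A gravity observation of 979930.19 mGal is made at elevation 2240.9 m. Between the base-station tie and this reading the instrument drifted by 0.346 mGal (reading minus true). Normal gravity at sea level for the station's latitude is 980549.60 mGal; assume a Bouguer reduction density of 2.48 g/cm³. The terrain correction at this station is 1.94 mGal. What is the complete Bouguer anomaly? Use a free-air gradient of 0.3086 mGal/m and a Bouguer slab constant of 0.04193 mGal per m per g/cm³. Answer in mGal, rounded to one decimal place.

Drift-corrected reading = 979930.19 − (0.346) = 979929.844 mGal
Free-air correction = 0.3086 × 2240.9 = 691.54 mGal
Free-air anomaly = 979929.844 − 980549.60 + (691.54) = 71.784 mGal
Bouguer slab correction = 0.04193 × 2.48 × 2240.9 = 233.02 mGal
Simple Bouguer anomaly = 71.784 − (233.02) = -161.236 mGal
Complete Bouguer anomaly = -161.236 + 1.94 = -159.296 mGal

-159.3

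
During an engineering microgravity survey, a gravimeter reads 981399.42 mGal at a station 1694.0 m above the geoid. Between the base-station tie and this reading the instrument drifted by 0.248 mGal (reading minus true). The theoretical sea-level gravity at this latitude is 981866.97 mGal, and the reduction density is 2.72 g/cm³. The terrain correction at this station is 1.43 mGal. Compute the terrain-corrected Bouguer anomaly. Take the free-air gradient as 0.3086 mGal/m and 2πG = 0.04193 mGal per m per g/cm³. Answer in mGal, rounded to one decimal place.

-136.8

Drift-corrected reading = 981399.42 − (0.248) = 981399.172 mGal
Free-air correction = 0.3086 × 1694.0 = 522.77 mGal
Free-air anomaly = 981399.172 − 981866.97 + (522.77) = 54.972 mGal
Bouguer slab correction = 0.04193 × 2.72 × 1694.0 = 193.20 mGal
Simple Bouguer anomaly = 54.972 − (193.20) = -138.228 mGal
Complete Bouguer anomaly = -138.228 + 1.43 = -136.798 mGal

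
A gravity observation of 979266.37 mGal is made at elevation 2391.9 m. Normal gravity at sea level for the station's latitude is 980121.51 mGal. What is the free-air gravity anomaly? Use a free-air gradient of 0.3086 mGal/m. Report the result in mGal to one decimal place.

Free-air correction = 0.3086 × 2391.9 = 738.14 mGal
Free-air anomaly = 979266.37 − 980121.51 + (738.14) = -117.00 mGal

-117.0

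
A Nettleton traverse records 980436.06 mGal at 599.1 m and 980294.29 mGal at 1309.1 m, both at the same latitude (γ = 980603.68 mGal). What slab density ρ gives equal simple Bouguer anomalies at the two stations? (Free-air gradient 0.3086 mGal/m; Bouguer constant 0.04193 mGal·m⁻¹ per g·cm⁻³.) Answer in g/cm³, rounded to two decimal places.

Δg_obs = 980294.29 − 980436.06 = -141.77 mGal over Δh = 1309.1 − 599.1 = 710.0 m
Equal Bouguer anomalies ⇒ Δg_obs + (0.3086 − 0.04193ρ)·Δh = 0
0.3086 − 0.04193ρ = −Δg_obs/Δh = 0.19968
ρ = (0.3086 − 0.19968) / 0.04193 = 2.60 g/cm³

2.60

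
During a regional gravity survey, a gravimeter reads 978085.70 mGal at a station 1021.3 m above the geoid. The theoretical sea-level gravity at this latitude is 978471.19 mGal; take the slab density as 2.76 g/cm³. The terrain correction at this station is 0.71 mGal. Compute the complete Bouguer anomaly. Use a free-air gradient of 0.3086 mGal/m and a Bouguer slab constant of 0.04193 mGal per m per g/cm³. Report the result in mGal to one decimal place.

-187.8

Free-air correction = 0.3086 × 1021.3 = 315.17 mGal
Free-air anomaly = 978085.70 − 978471.19 + (315.17) = -70.32 mGal
Bouguer slab correction = 0.04193 × 2.76 × 1021.3 = 118.19 mGal
Simple Bouguer anomaly = -70.32 − (118.19) = -188.51 mGal
Complete Bouguer anomaly = -188.51 + 0.71 = -187.80 mGal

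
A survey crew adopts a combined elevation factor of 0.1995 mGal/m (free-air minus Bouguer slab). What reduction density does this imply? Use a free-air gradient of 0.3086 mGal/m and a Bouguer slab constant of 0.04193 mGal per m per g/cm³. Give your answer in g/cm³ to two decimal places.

0.1995 = 0.3086 − 0.04193 × ρ
ρ = (0.3086 − 0.1995) / 0.04193 = 2.60 g/cm³

2.60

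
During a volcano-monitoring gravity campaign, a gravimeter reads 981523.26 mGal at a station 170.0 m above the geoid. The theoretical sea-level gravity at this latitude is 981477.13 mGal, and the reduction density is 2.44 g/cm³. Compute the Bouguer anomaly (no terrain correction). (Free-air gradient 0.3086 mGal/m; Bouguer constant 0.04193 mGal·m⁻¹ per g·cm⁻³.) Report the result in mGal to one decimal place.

81.2

Free-air correction = 0.3086 × 170.0 = 52.46 mGal
Free-air anomaly = 981523.26 − 981477.13 + (52.46) = 98.59 mGal
Bouguer slab correction = 0.04193 × 2.44 × 170.0 = 17.39 mGal
Simple Bouguer anomaly = 98.59 − (17.39) = 81.20 mGal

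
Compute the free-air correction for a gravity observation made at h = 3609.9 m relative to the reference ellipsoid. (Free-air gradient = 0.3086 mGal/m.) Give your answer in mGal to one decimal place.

1114.0

Free-air correction = 0.3086 × 3609.9 = 1114.0 mGal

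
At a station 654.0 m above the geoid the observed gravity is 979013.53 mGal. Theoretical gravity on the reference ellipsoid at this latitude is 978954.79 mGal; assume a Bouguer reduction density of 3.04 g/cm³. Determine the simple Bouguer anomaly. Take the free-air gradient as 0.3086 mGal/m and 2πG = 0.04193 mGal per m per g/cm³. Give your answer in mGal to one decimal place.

Free-air correction = 0.3086 × 654.0 = 201.82 mGal
Free-air anomaly = 979013.53 − 978954.79 + (201.82) = 260.56 mGal
Bouguer slab correction = 0.04193 × 3.04 × 654.0 = 83.36 mGal
Simple Bouguer anomaly = 260.56 − (83.36) = 177.20 mGal

177.2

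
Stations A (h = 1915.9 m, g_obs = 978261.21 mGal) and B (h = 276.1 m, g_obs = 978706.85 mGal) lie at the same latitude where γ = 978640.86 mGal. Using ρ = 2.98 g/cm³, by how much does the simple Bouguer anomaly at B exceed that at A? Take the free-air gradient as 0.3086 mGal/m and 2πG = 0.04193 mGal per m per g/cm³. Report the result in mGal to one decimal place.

Δg_SB(A) = 978261.21 − 978640.86 + 0.3086×1915.9 − 0.04193×2.98×1915.9 = -27.80 mGal
Δg_SB(B) = 978706.85 − 978640.86 + 0.3086×276.1 − 0.04193×2.98×276.1 = 116.70 mGal
Difference = 116.70 − (-27.80) = 144.50 mGal

144.5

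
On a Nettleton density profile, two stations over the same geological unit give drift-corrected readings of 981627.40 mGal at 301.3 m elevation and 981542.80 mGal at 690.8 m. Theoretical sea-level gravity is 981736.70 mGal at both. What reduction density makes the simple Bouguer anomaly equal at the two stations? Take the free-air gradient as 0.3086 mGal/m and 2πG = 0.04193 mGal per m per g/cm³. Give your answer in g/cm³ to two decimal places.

2.18

Δg_obs = 981542.80 − 981627.40 = -84.60 mGal over Δh = 690.8 − 301.3 = 389.5 m
Equal Bouguer anomalies ⇒ Δg_obs + (0.3086 − 0.04193ρ)·Δh = 0
0.3086 − 0.04193ρ = −Δg_obs/Δh = 0.21720
ρ = (0.3086 − 0.21720) / 0.04193 = 2.18 g/cm³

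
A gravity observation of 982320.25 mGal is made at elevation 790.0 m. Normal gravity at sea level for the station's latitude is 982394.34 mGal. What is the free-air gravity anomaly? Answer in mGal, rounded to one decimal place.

Free-air correction = 0.3086 × 790.0 = 243.79 mGal
Free-air anomaly = 982320.25 − 982394.34 + (243.79) = 169.70 mGal

169.7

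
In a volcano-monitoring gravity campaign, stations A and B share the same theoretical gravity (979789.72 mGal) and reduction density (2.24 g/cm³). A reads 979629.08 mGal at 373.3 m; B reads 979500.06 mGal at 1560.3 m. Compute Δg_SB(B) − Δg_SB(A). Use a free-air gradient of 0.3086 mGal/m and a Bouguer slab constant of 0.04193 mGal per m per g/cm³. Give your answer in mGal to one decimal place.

Δg_SB(A) = 979629.08 − 979789.72 + 0.3086×373.3 − 0.04193×2.24×373.3 = -80.50 mGal
Δg_SB(B) = 979500.06 − 979789.72 + 0.3086×1560.3 − 0.04193×2.24×1560.3 = 45.30 mGal
Difference = 45.30 − (-80.50) = 125.80 mGal

125.8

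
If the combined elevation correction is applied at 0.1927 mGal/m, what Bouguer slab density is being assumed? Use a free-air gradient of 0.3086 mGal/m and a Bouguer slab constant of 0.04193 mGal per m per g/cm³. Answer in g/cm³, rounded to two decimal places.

0.1927 = 0.3086 − 0.04193 × ρ
ρ = (0.3086 − 0.1927) / 0.04193 = 2.76 g/cm³

2.76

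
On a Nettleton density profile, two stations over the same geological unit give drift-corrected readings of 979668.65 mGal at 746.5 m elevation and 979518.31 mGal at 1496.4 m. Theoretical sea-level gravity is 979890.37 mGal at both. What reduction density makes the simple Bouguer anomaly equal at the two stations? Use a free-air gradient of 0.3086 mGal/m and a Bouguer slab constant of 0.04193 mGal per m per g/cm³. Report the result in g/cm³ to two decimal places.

2.58

Δg_obs = 979518.31 − 979668.65 = -150.34 mGal over Δh = 1496.4 − 746.5 = 749.9 m
Equal Bouguer anomalies ⇒ Δg_obs + (0.3086 − 0.04193ρ)·Δh = 0
0.3086 − 0.04193ρ = −Δg_obs/Δh = 0.20048
ρ = (0.3086 − 0.20048) / 0.04193 = 2.58 g/cm³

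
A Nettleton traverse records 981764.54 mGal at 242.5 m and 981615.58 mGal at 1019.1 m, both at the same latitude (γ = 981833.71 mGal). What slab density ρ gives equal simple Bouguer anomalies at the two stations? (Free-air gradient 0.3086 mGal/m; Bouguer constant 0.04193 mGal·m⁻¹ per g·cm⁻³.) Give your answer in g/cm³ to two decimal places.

Δg_obs = 981615.58 − 981764.54 = -148.96 mGal over Δh = 1019.1 − 242.5 = 776.6 m
Equal Bouguer anomalies ⇒ Δg_obs + (0.3086 − 0.04193ρ)·Δh = 0
0.3086 − 0.04193ρ = −Δg_obs/Δh = 0.19181
ρ = (0.3086 − 0.19181) / 0.04193 = 2.79 g/cm³

2.79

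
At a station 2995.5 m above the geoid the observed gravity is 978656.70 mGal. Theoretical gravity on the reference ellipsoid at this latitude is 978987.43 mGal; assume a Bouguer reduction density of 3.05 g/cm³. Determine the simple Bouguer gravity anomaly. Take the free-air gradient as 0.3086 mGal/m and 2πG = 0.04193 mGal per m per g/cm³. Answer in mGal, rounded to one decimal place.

210.6

Free-air correction = 0.3086 × 2995.5 = 924.41 mGal
Free-air anomaly = 978656.70 − 978987.43 + (924.41) = 593.68 mGal
Bouguer slab correction = 0.04193 × 3.05 × 2995.5 = 383.08 mGal
Simple Bouguer anomaly = 593.68 − (383.08) = 210.60 mGal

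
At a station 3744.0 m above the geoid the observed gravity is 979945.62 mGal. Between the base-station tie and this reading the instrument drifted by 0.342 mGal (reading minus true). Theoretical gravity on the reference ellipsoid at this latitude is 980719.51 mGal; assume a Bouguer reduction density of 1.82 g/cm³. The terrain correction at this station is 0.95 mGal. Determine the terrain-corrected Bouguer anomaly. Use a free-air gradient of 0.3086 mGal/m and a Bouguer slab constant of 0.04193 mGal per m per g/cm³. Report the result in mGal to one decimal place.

96.4

Drift-corrected reading = 979945.62 − (0.342) = 979945.278 mGal
Free-air correction = 0.3086 × 3744.0 = 1155.40 mGal
Free-air anomaly = 979945.278 − 980719.51 + (1155.40) = 381.168 mGal
Bouguer slab correction = 0.04193 × 1.82 × 3744.0 = 285.71 mGal
Simple Bouguer anomaly = 381.168 − (285.71) = 95.458 mGal
Complete Bouguer anomaly = 95.458 + 0.95 = 96.408 mGal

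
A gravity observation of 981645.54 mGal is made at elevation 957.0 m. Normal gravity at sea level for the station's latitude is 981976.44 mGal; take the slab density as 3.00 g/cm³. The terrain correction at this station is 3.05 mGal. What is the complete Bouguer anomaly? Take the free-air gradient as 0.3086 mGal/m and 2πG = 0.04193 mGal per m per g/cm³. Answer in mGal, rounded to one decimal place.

-152.9

Free-air correction = 0.3086 × 957.0 = 295.33 mGal
Free-air anomaly = 981645.54 − 981976.44 + (295.33) = -35.57 mGal
Bouguer slab correction = 0.04193 × 3.00 × 957.0 = 120.38 mGal
Simple Bouguer anomaly = -35.57 − (120.38) = -155.95 mGal
Complete Bouguer anomaly = -155.95 + 3.05 = -152.90 mGal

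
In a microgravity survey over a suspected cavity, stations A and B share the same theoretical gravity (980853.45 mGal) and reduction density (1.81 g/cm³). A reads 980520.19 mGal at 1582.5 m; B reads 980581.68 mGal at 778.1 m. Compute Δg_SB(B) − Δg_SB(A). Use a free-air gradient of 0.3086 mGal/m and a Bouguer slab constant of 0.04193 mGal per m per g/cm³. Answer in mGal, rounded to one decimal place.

Δg_SB(A) = 980520.19 − 980853.45 + 0.3086×1582.5 − 0.04193×1.81×1582.5 = 35.00 mGal
Δg_SB(B) = 980581.68 − 980853.45 + 0.3086×778.1 − 0.04193×1.81×778.1 = -90.70 mGal
Difference = -90.70 − (35.00) = -125.70 mGal

-125.7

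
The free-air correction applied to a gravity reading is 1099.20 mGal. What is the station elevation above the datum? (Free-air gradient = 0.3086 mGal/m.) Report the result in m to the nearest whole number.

3562

h = 1099.20 / 0.3086 = 3561.89 m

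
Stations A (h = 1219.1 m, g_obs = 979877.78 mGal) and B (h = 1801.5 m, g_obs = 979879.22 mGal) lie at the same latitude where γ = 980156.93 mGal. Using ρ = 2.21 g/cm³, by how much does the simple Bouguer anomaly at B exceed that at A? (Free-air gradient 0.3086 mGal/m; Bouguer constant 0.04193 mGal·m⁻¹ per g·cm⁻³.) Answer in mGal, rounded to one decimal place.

Δg_SB(A) = 979877.78 − 980156.93 + 0.3086×1219.1 − 0.04193×2.21×1219.1 = -15.90 mGal
Δg_SB(B) = 979879.22 − 980156.93 + 0.3086×1801.5 − 0.04193×2.21×1801.5 = 111.30 mGal
Difference = 111.30 − (-15.90) = 127.20 mGal

127.2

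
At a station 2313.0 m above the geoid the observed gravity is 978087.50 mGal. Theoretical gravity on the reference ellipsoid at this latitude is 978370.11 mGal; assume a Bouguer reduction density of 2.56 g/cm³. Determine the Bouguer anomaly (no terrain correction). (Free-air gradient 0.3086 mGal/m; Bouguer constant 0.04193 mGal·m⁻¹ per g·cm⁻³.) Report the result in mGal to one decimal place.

Free-air correction = 0.3086 × 2313.0 = 713.79 mGal
Free-air anomaly = 978087.50 − 978370.11 + (713.79) = 431.18 mGal
Bouguer slab correction = 0.04193 × 2.56 × 2313.0 = 248.28 mGal
Simple Bouguer anomaly = 431.18 − (248.28) = 182.90 mGal

182.9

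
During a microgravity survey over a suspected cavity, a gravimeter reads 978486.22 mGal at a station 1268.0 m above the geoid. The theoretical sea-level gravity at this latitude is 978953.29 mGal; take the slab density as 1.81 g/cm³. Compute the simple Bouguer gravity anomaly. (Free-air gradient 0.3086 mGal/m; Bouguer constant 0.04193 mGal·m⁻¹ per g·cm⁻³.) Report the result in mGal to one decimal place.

Free-air correction = 0.3086 × 1268.0 = 391.30 mGal
Free-air anomaly = 978486.22 − 978953.29 + (391.30) = -75.77 mGal
Bouguer slab correction = 0.04193 × 1.81 × 1268.0 = 96.23 mGal
Simple Bouguer anomaly = -75.77 − (96.23) = -172.00 mGal

-172.0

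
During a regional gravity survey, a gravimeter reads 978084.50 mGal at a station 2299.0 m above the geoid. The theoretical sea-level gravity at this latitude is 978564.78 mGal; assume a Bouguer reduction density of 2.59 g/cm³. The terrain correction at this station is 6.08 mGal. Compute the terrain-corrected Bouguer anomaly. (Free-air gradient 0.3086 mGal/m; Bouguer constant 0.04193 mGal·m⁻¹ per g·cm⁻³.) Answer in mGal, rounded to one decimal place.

-14.4

Free-air correction = 0.3086 × 2299.0 = 709.47 mGal
Free-air anomaly = 978084.50 − 978564.78 + (709.47) = 229.19 mGal
Bouguer slab correction = 0.04193 × 2.59 × 2299.0 = 249.67 mGal
Simple Bouguer anomaly = 229.19 − (249.67) = -20.48 mGal
Complete Bouguer anomaly = -20.48 + 6.08 = -14.40 mGal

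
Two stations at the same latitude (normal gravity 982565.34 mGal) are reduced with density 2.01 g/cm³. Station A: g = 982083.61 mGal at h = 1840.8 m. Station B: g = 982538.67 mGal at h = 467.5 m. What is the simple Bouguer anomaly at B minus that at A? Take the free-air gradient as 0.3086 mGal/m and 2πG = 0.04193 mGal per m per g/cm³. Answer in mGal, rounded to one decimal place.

Δg_SB(A) = 982083.61 − 982565.34 + 0.3086×1840.8 − 0.04193×2.01×1840.8 = -68.80 mGal
Δg_SB(B) = 982538.67 − 982565.34 + 0.3086×467.5 − 0.04193×2.01×467.5 = 78.20 mGal
Difference = 78.20 − (-68.80) = 147.00 mGal

147.0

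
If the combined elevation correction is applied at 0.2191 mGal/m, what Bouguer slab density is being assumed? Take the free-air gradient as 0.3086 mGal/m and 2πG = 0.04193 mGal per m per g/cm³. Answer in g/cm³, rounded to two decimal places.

2.13

0.2191 = 0.3086 − 0.04193 × ρ
ρ = (0.3086 − 0.2191) / 0.04193 = 2.13 g/cm³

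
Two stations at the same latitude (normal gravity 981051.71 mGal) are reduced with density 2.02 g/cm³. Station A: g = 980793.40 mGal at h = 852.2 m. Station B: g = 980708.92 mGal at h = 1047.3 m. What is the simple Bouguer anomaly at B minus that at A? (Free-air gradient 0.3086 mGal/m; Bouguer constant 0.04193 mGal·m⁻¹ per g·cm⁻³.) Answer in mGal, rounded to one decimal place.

-40.8

Δg_SB(A) = 980793.40 − 981051.71 + 0.3086×852.2 − 0.04193×2.02×852.2 = -67.50 mGal
Δg_SB(B) = 980708.92 − 981051.71 + 0.3086×1047.3 − 0.04193×2.02×1047.3 = -108.30 mGal
Difference = -108.30 − (-67.50) = -40.80 mGal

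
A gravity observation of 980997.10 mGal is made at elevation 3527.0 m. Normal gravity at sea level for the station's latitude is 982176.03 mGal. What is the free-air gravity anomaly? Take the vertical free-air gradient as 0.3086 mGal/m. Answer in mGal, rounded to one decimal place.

-90.5

Free-air correction = 0.3086 × 3527.0 = 1088.43 mGal
Free-air anomaly = 980997.10 − 982176.03 + (1088.43) = -90.50 mGal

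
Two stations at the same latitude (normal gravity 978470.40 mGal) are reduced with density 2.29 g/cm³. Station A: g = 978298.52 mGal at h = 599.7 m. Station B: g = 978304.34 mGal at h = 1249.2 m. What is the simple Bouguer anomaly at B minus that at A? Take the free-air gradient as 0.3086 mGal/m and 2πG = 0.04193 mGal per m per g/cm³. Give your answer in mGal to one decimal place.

143.9

Δg_SB(A) = 978298.52 − 978470.40 + 0.3086×599.7 − 0.04193×2.29×599.7 = -44.40 mGal
Δg_SB(B) = 978304.34 − 978470.40 + 0.3086×1249.2 − 0.04193×2.29×1249.2 = 99.50 mGal
Difference = 99.50 − (-44.40) = 143.90 mGal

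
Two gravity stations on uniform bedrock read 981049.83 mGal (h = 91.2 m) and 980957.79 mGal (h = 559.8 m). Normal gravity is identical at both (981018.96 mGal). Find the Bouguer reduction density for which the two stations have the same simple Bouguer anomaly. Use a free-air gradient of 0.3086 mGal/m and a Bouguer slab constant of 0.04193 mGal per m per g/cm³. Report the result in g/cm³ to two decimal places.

Δg_obs = 980957.79 − 981049.83 = -92.04 mGal over Δh = 559.8 − 91.2 = 468.6 m
Equal Bouguer anomalies ⇒ Δg_obs + (0.3086 − 0.04193ρ)·Δh = 0
0.3086 − 0.04193ρ = −Δg_obs/Δh = 0.19641
ρ = (0.3086 − 0.19641) / 0.04193 = 2.68 g/cm³

2.68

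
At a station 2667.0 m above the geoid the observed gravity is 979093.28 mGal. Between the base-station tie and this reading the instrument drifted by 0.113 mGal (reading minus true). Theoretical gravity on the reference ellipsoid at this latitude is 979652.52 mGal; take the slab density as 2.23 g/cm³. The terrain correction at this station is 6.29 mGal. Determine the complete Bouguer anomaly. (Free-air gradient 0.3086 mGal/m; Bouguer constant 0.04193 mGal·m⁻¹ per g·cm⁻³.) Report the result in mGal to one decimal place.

Drift-corrected reading = 979093.28 − (0.113) = 979093.167 mGal
Free-air correction = 0.3086 × 2667.0 = 823.04 mGal
Free-air anomaly = 979093.167 − 979652.52 + (823.04) = 263.687 mGal
Bouguer slab correction = 0.04193 × 2.23 × 2667.0 = 249.37 mGal
Simple Bouguer anomaly = 263.687 − (249.37) = 14.317 mGal
Complete Bouguer anomaly = 14.317 + 6.29 = 20.607 mGal

20.6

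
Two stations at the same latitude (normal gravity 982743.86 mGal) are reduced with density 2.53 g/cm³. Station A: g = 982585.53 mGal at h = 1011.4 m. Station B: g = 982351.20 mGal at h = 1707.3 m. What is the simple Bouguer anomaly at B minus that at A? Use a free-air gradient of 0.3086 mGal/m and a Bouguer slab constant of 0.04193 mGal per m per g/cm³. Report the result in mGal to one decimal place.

Δg_SB(A) = 982585.53 − 982743.86 + 0.3086×1011.4 − 0.04193×2.53×1011.4 = 46.50 mGal
Δg_SB(B) = 982351.20 − 982743.86 + 0.3086×1707.3 − 0.04193×2.53×1707.3 = -46.90 mGal
Difference = -46.90 − (46.50) = -93.40 mGal

-93.4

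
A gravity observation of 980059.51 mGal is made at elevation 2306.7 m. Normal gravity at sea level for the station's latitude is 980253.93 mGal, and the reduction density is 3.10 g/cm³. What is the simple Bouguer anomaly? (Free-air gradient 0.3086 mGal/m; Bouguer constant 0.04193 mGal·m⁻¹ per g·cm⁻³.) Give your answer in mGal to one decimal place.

217.6

Free-air correction = 0.3086 × 2306.7 = 711.85 mGal
Free-air anomaly = 980059.51 − 980253.93 + (711.85) = 517.43 mGal
Bouguer slab correction = 0.04193 × 3.10 × 2306.7 = 299.83 mGal
Simple Bouguer anomaly = 517.43 − (299.83) = 217.60 mGal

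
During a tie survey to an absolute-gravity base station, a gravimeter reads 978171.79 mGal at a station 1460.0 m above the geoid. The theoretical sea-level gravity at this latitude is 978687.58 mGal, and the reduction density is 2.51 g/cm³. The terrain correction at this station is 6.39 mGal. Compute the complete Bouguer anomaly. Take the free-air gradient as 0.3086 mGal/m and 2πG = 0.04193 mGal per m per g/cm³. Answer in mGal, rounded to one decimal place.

Free-air correction = 0.3086 × 1460.0 = 450.56 mGal
Free-air anomaly = 978171.79 − 978687.58 + (450.56) = -65.23 mGal
Bouguer slab correction = 0.04193 × 2.51 × 1460.0 = 153.66 mGal
Simple Bouguer anomaly = -65.23 − (153.66) = -218.89 mGal
Complete Bouguer anomaly = -218.89 + 6.39 = -212.50 mGal

-212.5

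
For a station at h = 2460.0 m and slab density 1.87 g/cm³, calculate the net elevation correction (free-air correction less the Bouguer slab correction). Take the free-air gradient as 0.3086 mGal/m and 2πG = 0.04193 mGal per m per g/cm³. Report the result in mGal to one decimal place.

566.3

Combined gradient = 0.3086 − 0.04193 × 1.87 = 0.2301909 mGal/m
Combined elevation correction = 0.2301909 × 2460.0 = 566.3 mGal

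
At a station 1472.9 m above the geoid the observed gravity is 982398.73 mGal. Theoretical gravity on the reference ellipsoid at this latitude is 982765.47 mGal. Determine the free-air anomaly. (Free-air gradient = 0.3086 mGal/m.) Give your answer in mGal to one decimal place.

Free-air correction = 0.3086 × 1472.9 = 454.54 mGal
Free-air anomaly = 982398.73 − 982765.47 + (454.54) = 87.80 mGal

87.8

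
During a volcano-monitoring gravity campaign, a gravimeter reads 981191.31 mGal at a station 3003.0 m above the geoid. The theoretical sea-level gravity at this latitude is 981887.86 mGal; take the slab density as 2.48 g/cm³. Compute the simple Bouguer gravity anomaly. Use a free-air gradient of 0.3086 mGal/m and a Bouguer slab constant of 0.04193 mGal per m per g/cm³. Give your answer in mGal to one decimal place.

Free-air correction = 0.3086 × 3003.0 = 926.73 mGal
Free-air anomaly = 981191.31 − 981887.86 + (926.73) = 230.18 mGal
Bouguer slab correction = 0.04193 × 2.48 × 3003.0 = 312.27 mGal
Simple Bouguer anomaly = 230.18 − (312.27) = -82.09 mGal

-82.1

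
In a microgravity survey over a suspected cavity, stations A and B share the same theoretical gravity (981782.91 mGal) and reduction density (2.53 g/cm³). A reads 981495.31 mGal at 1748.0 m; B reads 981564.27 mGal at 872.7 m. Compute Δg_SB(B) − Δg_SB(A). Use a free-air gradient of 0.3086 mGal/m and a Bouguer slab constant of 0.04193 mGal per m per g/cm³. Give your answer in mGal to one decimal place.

-108.3

Δg_SB(A) = 981495.31 − 981782.91 + 0.3086×1748.0 − 0.04193×2.53×1748.0 = 66.40 mGal
Δg_SB(B) = 981564.27 − 981782.91 + 0.3086×872.7 − 0.04193×2.53×872.7 = -41.90 mGal
Difference = -41.90 − (66.40) = -108.30 mGal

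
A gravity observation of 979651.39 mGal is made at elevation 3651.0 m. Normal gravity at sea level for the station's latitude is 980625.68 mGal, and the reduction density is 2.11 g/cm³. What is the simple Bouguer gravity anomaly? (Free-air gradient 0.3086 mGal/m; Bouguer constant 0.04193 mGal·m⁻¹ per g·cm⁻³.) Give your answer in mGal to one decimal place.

Free-air correction = 0.3086 × 3651.0 = 1126.70 mGal
Free-air anomaly = 979651.39 − 980625.68 + (1126.70) = 152.41 mGal
Bouguer slab correction = 0.04193 × 2.11 × 3651.0 = 323.01 mGal
Simple Bouguer anomaly = 152.41 − (323.01) = -170.60 mGal

-170.6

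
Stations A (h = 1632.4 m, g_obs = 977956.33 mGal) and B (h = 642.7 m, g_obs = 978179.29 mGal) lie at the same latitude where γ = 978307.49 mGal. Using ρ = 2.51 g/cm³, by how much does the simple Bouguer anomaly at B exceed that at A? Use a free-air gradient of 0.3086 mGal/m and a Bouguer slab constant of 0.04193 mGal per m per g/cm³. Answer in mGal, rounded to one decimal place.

Δg_SB(A) = 977956.33 − 978307.49 + 0.3086×1632.4 − 0.04193×2.51×1632.4 = -19.20 mGal
Δg_SB(B) = 978179.29 − 978307.49 + 0.3086×642.7 − 0.04193×2.51×642.7 = 2.50 mGal
Difference = 2.50 − (-19.20) = 21.70 mGal

21.7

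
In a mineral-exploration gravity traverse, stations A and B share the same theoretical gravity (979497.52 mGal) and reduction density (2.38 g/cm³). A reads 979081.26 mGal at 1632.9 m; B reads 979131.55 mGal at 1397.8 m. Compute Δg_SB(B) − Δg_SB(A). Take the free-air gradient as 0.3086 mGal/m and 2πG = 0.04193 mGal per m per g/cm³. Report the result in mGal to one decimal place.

Δg_SB(A) = 979081.26 − 979497.52 + 0.3086×1632.9 − 0.04193×2.38×1632.9 = -75.30 mGal
Δg_SB(B) = 979131.55 − 979497.52 + 0.3086×1397.8 − 0.04193×2.38×1397.8 = -74.10 mGal
Difference = -74.10 − (-75.30) = 1.20 mGal

1.2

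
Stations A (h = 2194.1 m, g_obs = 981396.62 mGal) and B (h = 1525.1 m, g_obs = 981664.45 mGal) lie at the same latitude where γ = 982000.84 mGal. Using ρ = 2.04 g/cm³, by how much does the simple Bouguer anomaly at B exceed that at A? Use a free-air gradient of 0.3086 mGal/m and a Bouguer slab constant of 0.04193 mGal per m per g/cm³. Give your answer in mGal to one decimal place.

Δg_SB(A) = 981396.62 − 982000.84 + 0.3086×2194.1 − 0.04193×2.04×2194.1 = -114.80 mGal
Δg_SB(B) = 981664.45 − 982000.84 + 0.3086×1525.1 − 0.04193×2.04×1525.1 = 3.80 mGal
Difference = 3.80 − (-114.80) = 118.60 mGal

118.6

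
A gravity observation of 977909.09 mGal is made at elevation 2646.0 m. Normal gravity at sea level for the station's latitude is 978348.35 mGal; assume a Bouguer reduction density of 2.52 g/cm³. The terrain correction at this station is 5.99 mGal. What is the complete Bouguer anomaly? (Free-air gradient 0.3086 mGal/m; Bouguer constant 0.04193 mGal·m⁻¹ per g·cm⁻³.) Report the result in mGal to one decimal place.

103.7

Free-air correction = 0.3086 × 2646.0 = 816.56 mGal
Free-air anomaly = 977909.09 − 978348.35 + (816.56) = 377.30 mGal
Bouguer slab correction = 0.04193 × 2.52 × 2646.0 = 279.59 mGal
Simple Bouguer anomaly = 377.30 − (279.59) = 97.71 mGal
Complete Bouguer anomaly = 97.71 + 5.99 = 103.70 mGal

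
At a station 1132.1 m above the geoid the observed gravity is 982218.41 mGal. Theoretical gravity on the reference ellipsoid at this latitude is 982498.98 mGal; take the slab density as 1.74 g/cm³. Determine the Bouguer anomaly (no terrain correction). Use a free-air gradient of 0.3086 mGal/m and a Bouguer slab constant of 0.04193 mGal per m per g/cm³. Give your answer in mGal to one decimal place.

-13.8

Free-air correction = 0.3086 × 1132.1 = 349.37 mGal
Free-air anomaly = 982218.41 − 982498.98 + (349.37) = 68.80 mGal
Bouguer slab correction = 0.04193 × 1.74 × 1132.1 = 82.60 mGal
Simple Bouguer anomaly = 68.80 − (82.60) = -13.80 mGal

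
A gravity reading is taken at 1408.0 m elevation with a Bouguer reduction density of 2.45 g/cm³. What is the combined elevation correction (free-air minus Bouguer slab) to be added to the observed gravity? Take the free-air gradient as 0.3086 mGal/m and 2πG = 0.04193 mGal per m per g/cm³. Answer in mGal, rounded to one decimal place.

Combined gradient = 0.3086 − 0.04193 × 2.45 = 0.2058715 mGal/m
Combined elevation correction = 0.2058715 × 1408.0 = 289.9 mGal

289.9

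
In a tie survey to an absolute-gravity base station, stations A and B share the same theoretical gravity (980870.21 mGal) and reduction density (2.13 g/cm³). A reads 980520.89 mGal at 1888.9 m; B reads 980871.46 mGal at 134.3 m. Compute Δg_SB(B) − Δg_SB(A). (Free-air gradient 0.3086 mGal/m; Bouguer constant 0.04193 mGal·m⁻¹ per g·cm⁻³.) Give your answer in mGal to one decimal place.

Δg_SB(A) = 980520.89 − 980870.21 + 0.3086×1888.9 − 0.04193×2.13×1888.9 = 64.90 mGal
Δg_SB(B) = 980871.46 − 980870.21 + 0.3086×134.3 − 0.04193×2.13×134.3 = 30.70 mGal
Difference = 30.70 − (64.90) = -34.20 mGal

-34.2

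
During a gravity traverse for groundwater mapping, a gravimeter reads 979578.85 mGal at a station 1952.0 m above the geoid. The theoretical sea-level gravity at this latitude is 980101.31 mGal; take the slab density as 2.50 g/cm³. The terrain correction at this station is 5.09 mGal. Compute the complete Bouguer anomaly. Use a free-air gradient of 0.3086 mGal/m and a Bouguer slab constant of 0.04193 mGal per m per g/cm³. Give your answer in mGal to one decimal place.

-119.6

Free-air correction = 0.3086 × 1952.0 = 602.39 mGal
Free-air anomaly = 979578.85 − 980101.31 + (602.39) = 79.93 mGal
Bouguer slab correction = 0.04193 × 2.50 × 1952.0 = 204.62 mGal
Simple Bouguer anomaly = 79.93 − (204.62) = -124.69 mGal
Complete Bouguer anomaly = -124.69 + 5.09 = -119.60 mGal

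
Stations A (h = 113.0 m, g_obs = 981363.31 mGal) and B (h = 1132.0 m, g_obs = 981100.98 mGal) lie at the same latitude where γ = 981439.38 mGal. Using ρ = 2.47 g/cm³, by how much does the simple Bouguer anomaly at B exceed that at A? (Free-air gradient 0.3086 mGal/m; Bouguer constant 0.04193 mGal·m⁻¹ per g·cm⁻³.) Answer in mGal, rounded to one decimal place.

Δg_SB(A) = 981363.31 − 981439.38 + 0.3086×113.0 − 0.04193×2.47×113.0 = -52.90 mGal
Δg_SB(B) = 981100.98 − 981439.38 + 0.3086×1132.0 − 0.04193×2.47×1132.0 = -106.30 mGal
Difference = -106.30 − (-52.90) = -53.40 mGal

-53.4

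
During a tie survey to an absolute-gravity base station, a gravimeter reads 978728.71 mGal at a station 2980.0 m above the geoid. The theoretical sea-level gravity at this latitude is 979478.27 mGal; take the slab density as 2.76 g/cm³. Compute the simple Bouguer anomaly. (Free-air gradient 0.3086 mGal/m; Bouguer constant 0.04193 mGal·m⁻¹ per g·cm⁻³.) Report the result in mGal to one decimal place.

Free-air correction = 0.3086 × 2980.0 = 919.63 mGal
Free-air anomaly = 978728.71 − 979478.27 + (919.63) = 170.07 mGal
Bouguer slab correction = 0.04193 × 2.76 × 2980.0 = 344.87 mGal
Simple Bouguer anomaly = 170.07 − (344.87) = -174.80 mGal

-174.8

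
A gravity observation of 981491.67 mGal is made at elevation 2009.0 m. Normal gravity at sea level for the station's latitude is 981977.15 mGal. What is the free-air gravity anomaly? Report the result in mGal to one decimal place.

134.5

Free-air correction = 0.3086 × 2009.0 = 619.98 mGal
Free-air anomaly = 981491.67 − 981977.15 + (619.98) = 134.50 mGal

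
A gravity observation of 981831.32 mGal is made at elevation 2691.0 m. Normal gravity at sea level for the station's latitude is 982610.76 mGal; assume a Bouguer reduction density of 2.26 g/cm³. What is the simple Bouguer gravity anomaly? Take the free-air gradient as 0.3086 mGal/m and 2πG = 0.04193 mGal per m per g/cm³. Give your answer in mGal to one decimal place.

Free-air correction = 0.3086 × 2691.0 = 830.44 mGal
Free-air anomaly = 981831.32 − 982610.76 + (830.44) = 51.00 mGal
Bouguer slab correction = 0.04193 × 2.26 × 2691.0 = 255.00 mGal
Simple Bouguer anomaly = 51.00 − (255.00) = -204.00 mGal

-204.0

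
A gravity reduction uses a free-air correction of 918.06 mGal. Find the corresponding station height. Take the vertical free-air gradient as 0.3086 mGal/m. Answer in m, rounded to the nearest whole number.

2975

h = 918.06 / 0.3086 = 2974.92 m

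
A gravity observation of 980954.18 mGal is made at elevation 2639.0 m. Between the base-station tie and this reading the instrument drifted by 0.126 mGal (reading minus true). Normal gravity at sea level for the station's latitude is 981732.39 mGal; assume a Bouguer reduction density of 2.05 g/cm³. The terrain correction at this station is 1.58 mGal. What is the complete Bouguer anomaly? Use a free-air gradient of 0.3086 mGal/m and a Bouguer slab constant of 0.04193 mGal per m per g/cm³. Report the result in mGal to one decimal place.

Drift-corrected reading = 980954.18 − (0.126) = 980954.054 mGal
Free-air correction = 0.3086 × 2639.0 = 814.40 mGal
Free-air anomaly = 980954.054 − 981732.39 + (814.40) = 36.064 mGal
Bouguer slab correction = 0.04193 × 2.05 × 2639.0 = 226.84 mGal
Simple Bouguer anomaly = 36.064 − (226.84) = -190.776 mGal
Complete Bouguer anomaly = -190.776 + 1.58 = -189.196 mGal

-189.2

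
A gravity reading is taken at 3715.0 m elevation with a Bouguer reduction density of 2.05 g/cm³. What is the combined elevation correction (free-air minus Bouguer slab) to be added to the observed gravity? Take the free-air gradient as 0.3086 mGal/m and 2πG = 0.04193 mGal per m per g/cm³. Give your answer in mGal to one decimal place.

Combined gradient = 0.3086 − 0.04193 × 2.05 = 0.2226435 mGal/m
Combined elevation correction = 0.2226435 × 3715.0 = 827.1 mGal

827.1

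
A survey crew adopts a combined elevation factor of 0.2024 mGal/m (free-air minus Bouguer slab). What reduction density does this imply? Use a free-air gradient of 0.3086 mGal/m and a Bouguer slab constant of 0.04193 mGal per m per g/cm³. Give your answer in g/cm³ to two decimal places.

2.53

0.2024 = 0.3086 − 0.04193 × ρ
ρ = (0.3086 − 0.2024) / 0.04193 = 2.53 g/cm³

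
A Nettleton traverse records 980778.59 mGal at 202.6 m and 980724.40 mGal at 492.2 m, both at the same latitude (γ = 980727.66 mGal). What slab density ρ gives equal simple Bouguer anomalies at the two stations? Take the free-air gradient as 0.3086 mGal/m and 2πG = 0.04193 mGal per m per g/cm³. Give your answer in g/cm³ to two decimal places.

Δg_obs = 980724.40 − 980778.59 = -54.19 mGal over Δh = 492.2 − 202.6 = 289.6 m
Equal Bouguer anomalies ⇒ Δg_obs + (0.3086 − 0.04193ρ)·Δh = 0
0.3086 − 0.04193ρ = −Δg_obs/Δh = 0.18712
ρ = (0.3086 − 0.18712) / 0.04193 = 2.90 g/cm³

2.90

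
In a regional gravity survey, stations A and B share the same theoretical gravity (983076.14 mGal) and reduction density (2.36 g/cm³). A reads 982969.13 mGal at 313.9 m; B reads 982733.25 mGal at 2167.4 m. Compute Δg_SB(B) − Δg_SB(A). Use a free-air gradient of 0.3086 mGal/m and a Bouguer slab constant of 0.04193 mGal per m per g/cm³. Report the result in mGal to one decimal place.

Δg_SB(A) = 982969.13 − 983076.14 + 0.3086×313.9 − 0.04193×2.36×313.9 = -41.20 mGal
Δg_SB(B) = 982733.25 − 983076.14 + 0.3086×2167.4 − 0.04193×2.36×2167.4 = 111.50 mGal
Difference = 111.50 − (-41.20) = 152.70 mGal

152.7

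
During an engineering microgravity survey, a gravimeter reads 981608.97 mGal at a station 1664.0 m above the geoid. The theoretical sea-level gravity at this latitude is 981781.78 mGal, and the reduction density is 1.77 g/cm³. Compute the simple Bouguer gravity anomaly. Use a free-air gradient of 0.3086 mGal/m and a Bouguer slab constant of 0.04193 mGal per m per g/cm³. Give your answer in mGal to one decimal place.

Free-air correction = 0.3086 × 1664.0 = 513.51 mGal
Free-air anomaly = 981608.97 − 981781.78 + (513.51) = 340.70 mGal
Bouguer slab correction = 0.04193 × 1.77 × 1664.0 = 123.50 mGal
Simple Bouguer anomaly = 340.70 − (123.50) = 217.20 mGal

217.2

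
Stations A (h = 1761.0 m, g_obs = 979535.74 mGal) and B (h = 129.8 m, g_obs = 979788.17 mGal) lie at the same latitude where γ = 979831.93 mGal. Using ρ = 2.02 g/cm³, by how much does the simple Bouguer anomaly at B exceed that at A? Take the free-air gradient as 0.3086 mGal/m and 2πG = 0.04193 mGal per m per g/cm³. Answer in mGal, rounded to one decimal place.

-112.8

Δg_SB(A) = 979535.74 − 979831.93 + 0.3086×1761.0 − 0.04193×2.02×1761.0 = 98.10 mGal
Δg_SB(B) = 979788.17 − 979831.93 + 0.3086×129.8 − 0.04193×2.02×129.8 = -14.70 mGal
Difference = -14.70 − (98.10) = -112.80 mGal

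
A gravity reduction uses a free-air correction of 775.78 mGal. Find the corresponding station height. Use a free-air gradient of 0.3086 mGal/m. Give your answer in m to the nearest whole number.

h = 775.78 / 0.3086 = 2513.87 m

2514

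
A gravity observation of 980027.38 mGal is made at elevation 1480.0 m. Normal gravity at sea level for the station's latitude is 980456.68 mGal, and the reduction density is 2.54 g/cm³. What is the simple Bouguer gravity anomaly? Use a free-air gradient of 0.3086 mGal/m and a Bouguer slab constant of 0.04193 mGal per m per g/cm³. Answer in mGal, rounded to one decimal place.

-130.2

Free-air correction = 0.3086 × 1480.0 = 456.73 mGal
Free-air anomaly = 980027.38 − 980456.68 + (456.73) = 27.43 mGal
Bouguer slab correction = 0.04193 × 2.54 × 1480.0 = 157.62 mGal
Simple Bouguer anomaly = 27.43 − (157.62) = -130.19 mGal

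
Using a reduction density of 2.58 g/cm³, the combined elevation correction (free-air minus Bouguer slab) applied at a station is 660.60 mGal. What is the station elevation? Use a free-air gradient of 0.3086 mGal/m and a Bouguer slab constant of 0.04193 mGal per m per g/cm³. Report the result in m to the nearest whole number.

Combined gradient = 0.3086 − 0.04193 × 2.58 = 0.2004206 mGal/m
h = 660.60 / 0.2004206 = 3296.07 m

3296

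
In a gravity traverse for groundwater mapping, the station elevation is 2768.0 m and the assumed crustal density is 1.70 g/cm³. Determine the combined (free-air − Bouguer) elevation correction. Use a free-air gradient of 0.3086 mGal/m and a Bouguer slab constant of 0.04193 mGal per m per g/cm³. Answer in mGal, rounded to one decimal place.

656.9

Combined gradient = 0.3086 − 0.04193 × 1.70 = 0.2373190 mGal/m
Combined elevation correction = 0.2373190 × 2768.0 = 656.9 mGal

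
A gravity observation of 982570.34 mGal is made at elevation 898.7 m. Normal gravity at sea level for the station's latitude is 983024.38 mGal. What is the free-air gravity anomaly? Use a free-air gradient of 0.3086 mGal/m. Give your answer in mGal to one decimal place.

Free-air correction = 0.3086 × 898.7 = 277.34 mGal
Free-air anomaly = 982570.34 − 983024.38 + (277.34) = -176.70 mGal

-176.7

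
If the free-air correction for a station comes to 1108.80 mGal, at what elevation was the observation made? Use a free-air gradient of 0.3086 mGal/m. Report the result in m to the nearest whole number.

h = 1108.80 / 0.3086 = 3593.00 m

3593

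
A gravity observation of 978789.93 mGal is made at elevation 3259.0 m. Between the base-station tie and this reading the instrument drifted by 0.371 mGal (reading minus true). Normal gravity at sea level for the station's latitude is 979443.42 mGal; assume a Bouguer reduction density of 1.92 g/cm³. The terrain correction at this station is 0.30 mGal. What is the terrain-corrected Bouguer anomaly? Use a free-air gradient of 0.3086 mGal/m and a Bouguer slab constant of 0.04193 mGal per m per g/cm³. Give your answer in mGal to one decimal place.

89.8

Drift-corrected reading = 978789.93 − (0.371) = 978789.559 mGal
Free-air correction = 0.3086 × 3259.0 = 1005.73 mGal
Free-air anomaly = 978789.559 − 979443.42 + (1005.73) = 351.869 mGal
Bouguer slab correction = 0.04193 × 1.92 × 3259.0 = 262.37 mGal
Simple Bouguer anomaly = 351.869 − (262.37) = 89.499 mGal
Complete Bouguer anomaly = 89.499 + 0.30 = 89.799 mGal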